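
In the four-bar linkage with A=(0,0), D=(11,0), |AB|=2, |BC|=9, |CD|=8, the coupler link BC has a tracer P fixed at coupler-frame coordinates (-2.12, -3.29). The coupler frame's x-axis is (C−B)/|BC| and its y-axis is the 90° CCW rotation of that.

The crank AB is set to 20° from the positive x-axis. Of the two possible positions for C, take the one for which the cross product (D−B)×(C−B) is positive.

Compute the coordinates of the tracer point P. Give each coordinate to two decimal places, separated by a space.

A=(0,0), D=(11.00,0)
B = A + 2.00·(cos20°, sin20°) = (1.8794, 0.6840)
|BD| = 9.1462
circle(B,9.00) ∩ circle(D,8.00): a=5.5025, h=7.1220
  candidates: C₊=(7.8991,7.3746) cross=65.139; C₋=(6.8338,-6.8295) cross=-65.139
  mode + wants cross > 0 → take C=(7.8991,7.3746) (cross=65.139)
ex = (C−B)/|BC| = (0.6689,0.7434); ey = (-0.7434,0.6689)
P = B + -2.12·ex + -3.29·ey = (2.9072,-3.0925)

2.91 -3.09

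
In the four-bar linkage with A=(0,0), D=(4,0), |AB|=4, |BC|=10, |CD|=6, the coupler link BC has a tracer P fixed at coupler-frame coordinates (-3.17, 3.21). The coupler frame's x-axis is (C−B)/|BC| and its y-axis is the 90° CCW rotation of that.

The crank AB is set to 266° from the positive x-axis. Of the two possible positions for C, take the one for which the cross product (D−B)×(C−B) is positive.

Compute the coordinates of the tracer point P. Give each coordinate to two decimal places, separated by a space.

A=(0,0), D=(4.00,0)
B = A + 4.00·(cos266°, sin266°) = (-0.2790, -3.9903)
|BD| = 5.8508
circle(B,10.00) ∩ circle(D,6.00): a=8.3947, h=5.4340
  candidates: C₊=(2.1545,5.7091) cross=31.794; C₋=(9.5665,-2.2393) cross=-31.794
  mode + wants cross > 0 → take C=(2.1545,5.7091) (cross=31.794)
ex = (C−B)/|BC| = (0.2434,0.9699); ey = (-0.9699,0.2434)
P = B + -3.17·ex + 3.21·ey = (-4.1640,-6.2838)

-4.16 -6.28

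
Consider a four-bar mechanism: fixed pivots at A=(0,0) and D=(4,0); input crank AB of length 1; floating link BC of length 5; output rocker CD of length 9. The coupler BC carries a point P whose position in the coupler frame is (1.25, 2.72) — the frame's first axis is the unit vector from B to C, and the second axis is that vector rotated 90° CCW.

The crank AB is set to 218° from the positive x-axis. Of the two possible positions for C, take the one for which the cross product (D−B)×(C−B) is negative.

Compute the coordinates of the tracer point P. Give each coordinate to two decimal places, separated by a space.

0.71 -3.21

A=(0,0), D=(4.00,0)
B = A + 1.00·(cos218°, sin218°) = (-0.7880, -0.6157)
|BD| = 4.8274
circle(B,5.00) ∩ circle(D,9.00): a=-3.3865, h=3.6786
  candidates: C₊=(-4.6160,2.6010) cross=17.758; C₋=(-3.6777,-4.6961) cross=-17.758
  mode - wants cross < 0 → take C=(-3.6777,-4.6961) (cross=-17.758)
ex = (C−B)/|BC| = (-0.5779,-0.8161); ey = (0.8161,-0.5779)
P = B + 1.25·ex + 2.72·ey = (0.7093,-3.2077)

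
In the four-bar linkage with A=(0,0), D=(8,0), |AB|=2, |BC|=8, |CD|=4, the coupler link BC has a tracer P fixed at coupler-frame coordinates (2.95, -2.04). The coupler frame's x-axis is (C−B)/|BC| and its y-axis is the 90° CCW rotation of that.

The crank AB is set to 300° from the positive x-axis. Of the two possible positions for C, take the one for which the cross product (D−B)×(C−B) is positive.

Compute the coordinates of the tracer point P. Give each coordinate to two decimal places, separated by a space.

A=(0,0), D=(8.00,0)
B = A + 2.00·(cos300°, sin300°) = (1.0000, -1.7321)
|BD| = 7.2111
circle(B,8.00) ∩ circle(D,4.00): a=6.9338, h=3.9904
  candidates: C₊=(6.7723,3.8069) cross=28.775; C₋=(8.6892,-3.9402) cross=-28.775
  mode + wants cross > 0 → take C=(6.7723,3.8069) (cross=28.775)
ex = (C−B)/|BC| = (0.7215,0.6924); ey = (-0.6924,0.7215)
P = B + 2.95·ex + -2.04·ey = (4.5410,-1.1615)

4.54 -1.16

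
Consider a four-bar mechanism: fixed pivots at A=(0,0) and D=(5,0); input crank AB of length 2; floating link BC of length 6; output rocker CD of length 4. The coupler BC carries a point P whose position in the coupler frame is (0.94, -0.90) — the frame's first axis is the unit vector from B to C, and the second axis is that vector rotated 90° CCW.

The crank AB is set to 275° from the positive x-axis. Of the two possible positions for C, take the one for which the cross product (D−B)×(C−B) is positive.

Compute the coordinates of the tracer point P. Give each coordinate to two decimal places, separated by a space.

A=(0,0), D=(5.00,0)
B = A + 2.00·(cos275°, sin275°) = (0.1743, -1.9924)
|BD| = 5.2208
circle(B,6.00) ∩ circle(D,4.00): a=4.5258, h=3.9392
  candidates: C₊=(2.8543,3.3758) cross=20.566; C₋=(5.8609,-3.9063) cross=-20.566
  mode + wants cross > 0 → take C=(2.8543,3.3758) (cross=20.566)
ex = (C−B)/|BC| = (0.4467,0.8947); ey = (-0.8947,0.4467)
P = B + 0.94·ex + -0.90·ey = (1.3994,-1.5534)

1.40 -1.55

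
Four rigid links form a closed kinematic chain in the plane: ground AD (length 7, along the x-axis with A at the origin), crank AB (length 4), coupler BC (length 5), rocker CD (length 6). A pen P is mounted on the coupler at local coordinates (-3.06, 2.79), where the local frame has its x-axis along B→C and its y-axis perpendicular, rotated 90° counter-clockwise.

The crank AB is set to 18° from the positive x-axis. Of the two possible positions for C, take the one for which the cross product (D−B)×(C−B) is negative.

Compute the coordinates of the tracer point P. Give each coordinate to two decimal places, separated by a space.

7.47 3.16

A=(0,0), D=(7.00,0)
B = A + 4.00·(cos18°, sin18°) = (3.8042, 1.2361)
|BD| = 3.4265
circle(B,5.00) ∩ circle(D,6.00): a=0.1081, h=4.9988
  candidates: C₊=(5.7083,5.8593) cross=17.128; C₋=(2.1018,-3.4652) cross=-17.128
  mode - wants cross < 0 → take C=(2.1018,-3.4652) (cross=-17.128)
ex = (C−B)/|BC| = (-0.3405,-0.9402); ey = (0.9402,-0.3405)
P = B + -3.06·ex + 2.79·ey = (7.4694,3.1633)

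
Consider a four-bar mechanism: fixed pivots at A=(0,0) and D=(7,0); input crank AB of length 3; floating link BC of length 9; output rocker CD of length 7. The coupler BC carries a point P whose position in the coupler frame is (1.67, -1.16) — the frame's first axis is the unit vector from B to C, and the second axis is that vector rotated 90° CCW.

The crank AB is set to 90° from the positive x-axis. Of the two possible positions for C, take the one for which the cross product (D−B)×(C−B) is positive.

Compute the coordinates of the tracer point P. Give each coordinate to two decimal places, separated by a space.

2.01 2.68

A=(0,0), D=(7.00,0)
B = A + 3.00·(cos90°, sin90°) = (0.0000, 3.0000)
|BD| = 7.6158
circle(B,9.00) ∩ circle(D,7.00): a=5.9088, h=6.7887
  candidates: C₊=(8.1052,6.9122) cross=51.701; C₋=(2.7568,-5.5674) cross=-51.701
  mode + wants cross > 0 → take C=(8.1052,6.9122) (cross=51.701)
ex = (C−B)/|BC| = (0.9006,0.4347); ey = (-0.4347,0.9006)
P = B + 1.67·ex + -1.16·ey = (2.0082,2.6813)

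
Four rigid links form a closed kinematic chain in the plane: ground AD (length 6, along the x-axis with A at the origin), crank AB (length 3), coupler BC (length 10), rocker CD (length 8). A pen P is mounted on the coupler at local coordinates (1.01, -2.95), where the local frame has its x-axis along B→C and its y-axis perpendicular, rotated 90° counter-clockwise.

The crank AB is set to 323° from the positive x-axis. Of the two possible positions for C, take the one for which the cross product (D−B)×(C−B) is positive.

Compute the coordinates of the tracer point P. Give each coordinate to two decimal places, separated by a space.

5.50 -1.53

A=(0,0), D=(6.00,0)
B = A + 3.00·(cos323°, sin323°) = (2.3959, -1.8054)
|BD| = 4.0310
circle(B,10.00) ∩ circle(D,8.00): a=6.4809, h=7.6157
  candidates: C₊=(4.7794,7.9063) cross=30.699; C₋=(11.6014,-5.7118) cross=-30.699
  mode + wants cross > 0 → take C=(4.7794,7.9063) (cross=30.699)
ex = (C−B)/|BC| = (0.2384,0.9712); ey = (-0.9712,0.2384)
P = B + 1.01·ex + -2.95·ey = (5.5016,-1.5277)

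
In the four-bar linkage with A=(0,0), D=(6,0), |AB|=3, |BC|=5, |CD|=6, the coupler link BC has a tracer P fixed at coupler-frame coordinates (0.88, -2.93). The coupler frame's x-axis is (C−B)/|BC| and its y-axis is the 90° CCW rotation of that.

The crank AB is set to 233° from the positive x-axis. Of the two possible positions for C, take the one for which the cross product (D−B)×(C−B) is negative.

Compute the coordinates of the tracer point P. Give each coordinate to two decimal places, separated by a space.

-2.51 -5.37

A=(0,0), D=(6.00,0)
B = A + 3.00·(cos233°, sin233°) = (-1.8054, -2.3959)
|BD| = 8.1649
circle(B,5.00) ∩ circle(D,6.00): a=3.4088, h=3.6579
  candidates: C₊=(0.3800,2.1012) cross=29.866; C₋=(2.5267,-4.8924) cross=-29.866
  mode - wants cross < 0 → take C=(2.5267,-4.8924) (cross=-29.866)
ex = (C−B)/|BC| = (0.8664,-0.4993); ey = (0.4993,0.8664)
P = B + 0.88·ex + -2.93·ey = (-2.5060,-5.3739)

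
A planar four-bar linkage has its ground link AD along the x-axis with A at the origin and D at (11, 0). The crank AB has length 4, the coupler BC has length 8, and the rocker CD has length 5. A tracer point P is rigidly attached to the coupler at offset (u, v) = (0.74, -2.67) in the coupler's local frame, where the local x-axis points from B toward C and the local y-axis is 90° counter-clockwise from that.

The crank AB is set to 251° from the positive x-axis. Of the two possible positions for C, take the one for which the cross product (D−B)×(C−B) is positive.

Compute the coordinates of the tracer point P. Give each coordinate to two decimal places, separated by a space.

A=(0,0), D=(11.00,0)
B = A + 4.00·(cos251°, sin251°) = (-1.3023, -3.7821)
|BD| = 12.8705
circle(B,8.00) ∩ circle(D,5.00): a=7.9503, h=0.8899
  candidates: C₊=(6.0355,-0.5952) cross=11.454; C₋=(6.5586,-2.2965) cross=-11.454
  mode + wants cross > 0 → take C=(6.0355,-0.5952) (cross=11.454)
ex = (C−B)/|BC| = (0.9172,0.3984); ey = (-0.3984,0.9172)
P = B + 0.74·ex + -2.67·ey = (0.4401,-5.9363)

0.44 -5.94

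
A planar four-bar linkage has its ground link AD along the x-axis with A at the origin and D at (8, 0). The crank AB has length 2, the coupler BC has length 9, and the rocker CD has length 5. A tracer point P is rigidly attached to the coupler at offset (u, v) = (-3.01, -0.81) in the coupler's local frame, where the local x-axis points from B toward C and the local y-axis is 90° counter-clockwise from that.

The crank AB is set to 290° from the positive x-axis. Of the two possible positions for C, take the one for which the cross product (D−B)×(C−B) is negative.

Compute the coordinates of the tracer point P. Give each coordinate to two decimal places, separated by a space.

-2.42 -1.65

A=(0,0), D=(8.00,0)
B = A + 2.00·(cos290°, sin290°) = (0.6840, -1.8794)
|BD| = 7.5535
circle(B,9.00) ∩ circle(D,5.00): a=7.4836, h=4.9995
  candidates: C₊=(6.6884,4.8249) cross=37.764; C₋=(9.1763,-4.8597) cross=-37.764
  mode - wants cross < 0 → take C=(9.1763,-4.8597) (cross=-37.764)
ex = (C−B)/|BC| = (0.9436,-0.3311); ey = (0.3311,0.9436)
P = B + -3.01·ex + -0.81·ey = (-2.4244,-1.6469)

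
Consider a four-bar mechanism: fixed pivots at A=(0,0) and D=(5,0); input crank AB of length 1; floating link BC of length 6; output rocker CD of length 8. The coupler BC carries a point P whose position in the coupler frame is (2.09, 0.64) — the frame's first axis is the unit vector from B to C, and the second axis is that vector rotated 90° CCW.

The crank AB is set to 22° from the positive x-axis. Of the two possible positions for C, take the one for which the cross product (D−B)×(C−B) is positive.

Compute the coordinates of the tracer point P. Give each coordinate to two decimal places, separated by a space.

0.00 2.35

A=(0,0), D=(5.00,0)
B = A + 1.00·(cos22°, sin22°) = (0.9272, 0.3746)
|BD| = 4.0900
circle(B,6.00) ∩ circle(D,8.00): a=-1.3780, h=5.8396
  candidates: C₊=(0.0899,6.3159) cross=23.884; C₋=(-0.9799,-5.3143) cross=-23.884
  mode + wants cross > 0 → take C=(0.0899,6.3159) (cross=23.884)
ex = (C−B)/|BC| = (-0.1396,0.9902); ey = (-0.9902,-0.1396)
P = B + 2.09·ex + 0.64·ey = (0.0018,2.3548)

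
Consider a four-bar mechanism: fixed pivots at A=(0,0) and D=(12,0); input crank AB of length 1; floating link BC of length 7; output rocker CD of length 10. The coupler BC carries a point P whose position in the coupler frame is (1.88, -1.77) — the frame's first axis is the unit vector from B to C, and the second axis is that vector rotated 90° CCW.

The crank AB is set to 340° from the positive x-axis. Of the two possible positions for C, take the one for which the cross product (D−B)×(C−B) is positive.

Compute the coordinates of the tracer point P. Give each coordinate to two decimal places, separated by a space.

A=(0,0), D=(12.00,0)
B = A + 1.00·(cos340°, sin340°) = (0.9397, -0.3420)
|BD| = 11.0656
circle(B,7.00) ∩ circle(D,10.00): a=3.2284, h=6.2111
  candidates: C₊=(3.9745,5.9659) cross=68.729; C₋=(4.3585,-6.4504) cross=-68.729
  mode + wants cross > 0 → take C=(3.9745,5.9659) (cross=68.729)
ex = (C−B)/|BC| = (0.4335,0.9011); ey = (-0.9011,0.4335)
P = B + 1.88·ex + -1.77·ey = (3.3498,0.5847)

3.35 0.58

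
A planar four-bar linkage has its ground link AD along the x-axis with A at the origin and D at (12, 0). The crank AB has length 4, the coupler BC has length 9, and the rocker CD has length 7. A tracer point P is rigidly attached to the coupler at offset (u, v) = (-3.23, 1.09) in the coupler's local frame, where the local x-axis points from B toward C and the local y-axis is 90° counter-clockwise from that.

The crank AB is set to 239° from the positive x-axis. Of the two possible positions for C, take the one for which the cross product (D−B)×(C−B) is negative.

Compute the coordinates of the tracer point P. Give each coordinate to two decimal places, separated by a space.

-5.10 -1.88

A=(0,0), D=(12.00,0)
B = A + 4.00·(cos239°, sin239°) = (-2.0602, -3.4287)
|BD| = 14.4722
circle(B,9.00) ∩ circle(D,7.00): a=8.3417, h=3.3789
  candidates: C₊=(5.2435,1.8303) cross=48.900; C₋=(6.8445,-4.7351) cross=-48.900
  mode - wants cross < 0 → take C=(6.8445,-4.7351) (cross=-48.900)
ex = (C−B)/|BC| = (0.9894,-0.1452); ey = (0.1452,0.9894)
P = B + -3.23·ex + 1.09·ey = (-5.0977,-1.8814)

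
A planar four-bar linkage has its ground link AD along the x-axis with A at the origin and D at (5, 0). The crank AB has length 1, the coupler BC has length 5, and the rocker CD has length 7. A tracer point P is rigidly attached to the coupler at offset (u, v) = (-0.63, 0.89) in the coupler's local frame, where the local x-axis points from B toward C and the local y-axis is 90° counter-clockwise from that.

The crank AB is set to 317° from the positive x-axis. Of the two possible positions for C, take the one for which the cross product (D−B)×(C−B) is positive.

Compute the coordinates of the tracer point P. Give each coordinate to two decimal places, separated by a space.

A=(0,0), D=(5.00,0)
B = A + 1.00·(cos317°, sin317°) = (0.7314, -0.6820)
|BD| = 4.3228
circle(B,5.00) ∩ circle(D,7.00): a=-0.6146, h=4.9621
  candidates: C₊=(-0.6584,4.1210) cross=21.450; C₋=(0.9073,-5.6789) cross=-21.450
  mode + wants cross > 0 → take C=(-0.6584,4.1210) (cross=21.450)
ex = (C−B)/|BC| = (-0.2780,0.9606); ey = (-0.9606,-0.2780)
P = B + -0.63·ex + 0.89·ey = (0.0515,-1.5346)

0.05 -1.53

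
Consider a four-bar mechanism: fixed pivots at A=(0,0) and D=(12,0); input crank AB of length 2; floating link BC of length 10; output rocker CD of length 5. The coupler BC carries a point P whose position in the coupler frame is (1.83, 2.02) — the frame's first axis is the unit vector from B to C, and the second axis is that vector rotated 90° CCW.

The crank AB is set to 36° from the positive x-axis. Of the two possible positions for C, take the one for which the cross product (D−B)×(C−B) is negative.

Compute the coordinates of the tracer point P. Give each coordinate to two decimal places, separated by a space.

4.27 1.80

A=(0,0), D=(12.00,0)
B = A + 2.00·(cos36°, sin36°) = (1.6180, 1.1756)
|BD| = 10.4483
circle(B,10.00) ∩ circle(D,5.00): a=8.8133, h=4.7251
  candidates: C₊=(10.9070,4.8791) cross=49.369; C₋=(9.8437,-4.5111) cross=-49.369
  mode - wants cross < 0 → take C=(9.8437,-4.5111) (cross=-49.369)
ex = (C−B)/|BC| = (0.8226,-0.5687); ey = (0.5687,0.8226)
P = B + 1.83·ex + 2.02·ey = (4.2720,1.7965)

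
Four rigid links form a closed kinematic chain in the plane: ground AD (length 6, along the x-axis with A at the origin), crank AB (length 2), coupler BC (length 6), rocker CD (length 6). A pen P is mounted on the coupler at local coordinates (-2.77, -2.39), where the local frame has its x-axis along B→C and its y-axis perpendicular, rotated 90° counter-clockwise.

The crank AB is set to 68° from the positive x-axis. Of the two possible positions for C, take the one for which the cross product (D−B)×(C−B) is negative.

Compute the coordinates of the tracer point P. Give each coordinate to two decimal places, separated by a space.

-2.01 4.26

A=(0,0), D=(6.00,0)
B = A + 2.00·(cos68°, sin68°) = (0.7492, 1.8544)
|BD| = 5.5686
circle(B,6.00) ∩ circle(D,6.00): a=2.7843, h=5.3149
  candidates: C₊=(5.1445,5.9387) cross=29.596; C₋=(1.6047,-4.0843) cross=-29.596
  mode - wants cross < 0 → take C=(1.6047,-4.0843) (cross=-29.596)
ex = (C−B)/|BC| = (0.1426,-0.9898); ey = (0.9898,0.1426)
P = B + -2.77·ex + -2.39·ey = (-2.0113,4.2553)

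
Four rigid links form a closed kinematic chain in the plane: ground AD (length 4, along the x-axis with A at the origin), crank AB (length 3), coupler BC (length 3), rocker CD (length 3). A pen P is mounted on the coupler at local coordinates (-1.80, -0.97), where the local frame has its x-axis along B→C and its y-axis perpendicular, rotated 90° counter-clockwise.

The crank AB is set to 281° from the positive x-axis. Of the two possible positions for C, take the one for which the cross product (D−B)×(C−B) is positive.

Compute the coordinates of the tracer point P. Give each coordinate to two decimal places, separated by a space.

A=(0,0), D=(4.00,0)
B = A + 3.00·(cos281°, sin281°) = (0.5724, -2.9449)
|BD| = 4.5189
circle(B,3.00) ∩ circle(D,3.00): a=2.2595, h=1.9735
  candidates: C₊=(1.0001,0.0245) cross=8.918; C₋=(3.5723,-2.9694) cross=-8.918
  mode + wants cross > 0 → take C=(1.0001,0.0245) (cross=8.918)
ex = (C−B)/|BC| = (0.1426,0.9898); ey = (-0.9898,0.1426)
P = B + -1.80·ex + -0.97·ey = (1.2759,-4.8648)

1.28 -4.86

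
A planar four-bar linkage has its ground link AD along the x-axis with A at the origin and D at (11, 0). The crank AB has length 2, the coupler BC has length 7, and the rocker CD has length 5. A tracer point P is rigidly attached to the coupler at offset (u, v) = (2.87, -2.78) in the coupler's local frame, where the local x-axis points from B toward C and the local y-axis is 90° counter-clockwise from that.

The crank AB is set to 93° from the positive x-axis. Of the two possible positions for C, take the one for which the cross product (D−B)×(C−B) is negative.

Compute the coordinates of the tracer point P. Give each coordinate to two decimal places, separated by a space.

1.20 -1.78

A=(0,0), D=(11.00,0)
B = A + 2.00·(cos93°, sin93°) = (-0.1047, 1.9973)
|BD| = 11.2829
circle(B,7.00) ∩ circle(D,5.00): a=6.7050, h=2.0108
  candidates: C₊=(6.8504,2.7894) cross=22.687; C₋=(6.1385,-1.1686) cross=-22.687
  mode - wants cross < 0 → take C=(6.1385,-1.1686) (cross=-22.687)
ex = (C−B)/|BC| = (0.8919,-0.4523); ey = (0.4523,0.8919)
P = B + 2.87·ex + -2.78·ey = (1.1977,-1.7802)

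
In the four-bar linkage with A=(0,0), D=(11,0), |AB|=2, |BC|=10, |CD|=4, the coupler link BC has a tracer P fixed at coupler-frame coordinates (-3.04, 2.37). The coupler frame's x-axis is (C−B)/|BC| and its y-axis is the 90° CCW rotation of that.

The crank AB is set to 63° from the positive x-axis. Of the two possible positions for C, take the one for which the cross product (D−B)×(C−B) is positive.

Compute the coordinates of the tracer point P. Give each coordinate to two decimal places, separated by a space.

-2.58 3.42

A=(0,0), D=(11.00,0)
B = A + 2.00·(cos63°, sin63°) = (0.9080, 1.7820)
|BD| = 10.2481
circle(B,10.00) ∩ circle(D,4.00): a=9.2224, h=3.8662
  candidates: C₊=(10.6621,3.9857) cross=39.622; C₋=(9.3176,-3.6290) cross=-39.622
  mode + wants cross > 0 → take C=(10.6621,3.9857) (cross=39.622)
ex = (C−B)/|BC| = (0.9754,0.2204); ey = (-0.2204,0.9754)
P = B + -3.04·ex + 2.37·ey = (-2.5796,3.4238)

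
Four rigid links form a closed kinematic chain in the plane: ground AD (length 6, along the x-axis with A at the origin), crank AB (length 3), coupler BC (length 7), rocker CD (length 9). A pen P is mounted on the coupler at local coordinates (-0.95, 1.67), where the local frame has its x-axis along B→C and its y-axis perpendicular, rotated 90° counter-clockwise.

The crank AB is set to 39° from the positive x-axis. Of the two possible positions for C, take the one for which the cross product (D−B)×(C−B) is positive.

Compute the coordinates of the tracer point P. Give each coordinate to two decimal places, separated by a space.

0.50 1.31

A=(0,0), D=(6.00,0)
B = A + 3.00·(cos39°, sin39°) = (2.3314, 1.8880)
|BD| = 4.1259
circle(B,7.00) ∩ circle(D,9.00): a=-1.8150, h=6.7606
  candidates: C₊=(3.8112,8.7298) cross=27.893; C₋=(-2.3760,-3.2928) cross=-27.893
  mode + wants cross > 0 → take C=(3.8112,8.7298) (cross=27.893)
ex = (C−B)/|BC| = (0.2114,0.9774); ey = (-0.9774,0.2114)
P = B + -0.95·ex + 1.67·ey = (0.4984,1.3124)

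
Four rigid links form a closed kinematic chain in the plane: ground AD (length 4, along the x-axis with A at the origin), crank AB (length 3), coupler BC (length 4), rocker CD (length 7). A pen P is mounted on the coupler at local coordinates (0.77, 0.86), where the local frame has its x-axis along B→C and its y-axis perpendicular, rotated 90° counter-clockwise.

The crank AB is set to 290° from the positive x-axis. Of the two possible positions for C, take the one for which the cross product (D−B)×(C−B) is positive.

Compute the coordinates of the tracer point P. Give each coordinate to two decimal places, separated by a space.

0.04 -3.42

A=(0,0), D=(4.00,0)
B = A + 3.00·(cos290°, sin290°) = (1.0261, -2.8191)
|BD| = 4.0977
circle(B,4.00) ∩ circle(D,7.00): a=-1.9777, h=3.4769
  candidates: C₊=(-2.8012,-1.6563) cross=14.247; C₋=(1.9827,-6.7030) cross=-14.247
  mode + wants cross > 0 → take C=(-2.8012,-1.6563) (cross=14.247)
ex = (C−B)/|BC| = (-0.9568,0.2907); ey = (-0.2907,-0.9568)
P = B + 0.77·ex + 0.86·ey = (0.0393,-3.4181)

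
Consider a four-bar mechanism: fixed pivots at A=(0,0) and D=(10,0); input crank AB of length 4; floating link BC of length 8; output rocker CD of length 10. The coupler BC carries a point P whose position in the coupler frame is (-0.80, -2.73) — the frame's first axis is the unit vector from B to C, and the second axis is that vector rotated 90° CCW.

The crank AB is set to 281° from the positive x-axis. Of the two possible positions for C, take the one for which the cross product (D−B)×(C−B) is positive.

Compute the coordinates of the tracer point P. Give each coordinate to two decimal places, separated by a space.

A=(0,0), D=(10.00,0)
B = A + 4.00·(cos281°, sin281°) = (0.7632, -3.9265)
|BD| = 10.0367
circle(B,8.00) ∩ circle(D,10.00): a=3.2249, h=7.3212
  candidates: C₊=(0.8670,4.0728) cross=73.481; C₋=(6.5953,-9.4026) cross=-73.481
  mode + wants cross > 0 → take C=(0.8670,4.0728) (cross=73.481)
ex = (C−B)/|BC| = (0.0130,0.9999); ey = (-0.9999,0.0130)
P = B + -0.80·ex + -2.73·ey = (3.4826,-4.7618)

3.48 -4.76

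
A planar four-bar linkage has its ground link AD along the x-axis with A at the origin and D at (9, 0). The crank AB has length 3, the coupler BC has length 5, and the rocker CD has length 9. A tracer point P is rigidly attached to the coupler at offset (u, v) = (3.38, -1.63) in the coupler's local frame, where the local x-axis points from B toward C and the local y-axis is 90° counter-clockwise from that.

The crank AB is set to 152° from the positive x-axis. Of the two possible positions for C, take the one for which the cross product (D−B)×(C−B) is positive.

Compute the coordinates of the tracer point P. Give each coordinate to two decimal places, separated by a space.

A=(0,0), D=(9.00,0)
B = A + 3.00·(cos152°, sin152°) = (-2.6488, 1.4084)
|BD| = 11.7337
circle(B,5.00) ∩ circle(D,9.00): a=3.4805, h=3.5897
  candidates: C₊=(1.2374,4.5544) cross=42.120; C₋=(0.3757,-2.5731) cross=-42.120
  mode + wants cross > 0 → take C=(1.2374,4.5544) (cross=42.120)
ex = (C−B)/|BC| = (0.7773,0.6292); ey = (-0.6292,0.7773)
P = B + 3.38·ex + -1.63·ey = (1.0038,2.2682)

1.00 2.27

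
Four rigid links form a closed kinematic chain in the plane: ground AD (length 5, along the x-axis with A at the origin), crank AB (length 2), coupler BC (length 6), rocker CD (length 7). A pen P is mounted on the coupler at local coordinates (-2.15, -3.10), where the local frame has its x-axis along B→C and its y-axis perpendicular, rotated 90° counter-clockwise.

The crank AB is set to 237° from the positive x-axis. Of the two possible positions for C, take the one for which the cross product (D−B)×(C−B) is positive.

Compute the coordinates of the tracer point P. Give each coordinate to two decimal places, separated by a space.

A=(0,0), D=(5.00,0)
B = A + 2.00·(cos237°, sin237°) = (-1.0893, -1.6773)
|BD| = 6.3161
circle(B,6.00) ∩ circle(D,7.00): a=2.1289, h=5.6096
  candidates: C₊=(-0.5265,4.2962) cross=35.431; C₋=(2.4529,-6.5202) cross=-35.431
  mode + wants cross > 0 → take C=(-0.5265,4.2962) (cross=35.431)
ex = (C−B)/|BC| = (0.0938,0.9956); ey = (-0.9956,0.0938)
P = B + -2.15·ex + -3.10·ey = (1.7954,-4.1086)

1.80 -4.11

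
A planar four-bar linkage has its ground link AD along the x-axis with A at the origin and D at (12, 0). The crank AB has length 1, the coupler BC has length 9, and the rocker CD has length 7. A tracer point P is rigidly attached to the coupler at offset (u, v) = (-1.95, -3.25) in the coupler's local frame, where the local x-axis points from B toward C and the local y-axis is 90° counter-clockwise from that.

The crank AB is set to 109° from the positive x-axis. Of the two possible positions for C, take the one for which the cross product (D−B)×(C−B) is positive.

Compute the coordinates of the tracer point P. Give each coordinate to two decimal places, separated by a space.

A=(0,0), D=(12.00,0)
B = A + 1.00·(cos109°, sin109°) = (-0.3256, 0.9455)
|BD| = 12.3618
circle(B,9.00) ∩ circle(D,7.00): a=7.4752, h=5.0121
  candidates: C₊=(7.5111,5.3712) cross=61.959; C₋=(6.7444,-4.6237) cross=-61.959
  mode + wants cross > 0 → take C=(7.5111,5.3712) (cross=61.959)
ex = (C−B)/|BC| = (0.8707,0.4917); ey = (-0.4917,0.8707)
P = B + -1.95·ex + -3.25·ey = (-0.4254,-2.8433)

-0.43 -2.84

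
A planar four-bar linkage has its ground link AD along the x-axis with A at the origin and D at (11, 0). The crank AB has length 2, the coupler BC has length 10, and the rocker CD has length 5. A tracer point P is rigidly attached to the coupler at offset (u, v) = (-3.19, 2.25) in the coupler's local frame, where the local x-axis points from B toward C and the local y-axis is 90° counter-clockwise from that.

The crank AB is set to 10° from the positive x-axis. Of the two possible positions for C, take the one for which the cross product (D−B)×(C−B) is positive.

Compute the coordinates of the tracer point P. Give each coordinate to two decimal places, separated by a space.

-1.90 0.86

A=(0,0), D=(11.00,0)
B = A + 2.00·(cos10°, sin10°) = (1.9696, 0.3473)
|BD| = 9.0371
circle(B,10.00) ∩ circle(D,5.00): a=8.6681, h=4.9864
  candidates: C₊=(10.8229,4.9969) cross=45.062; C₋=(10.4397,-4.9685) cross=-45.062
  mode + wants cross > 0 → take C=(10.8229,4.9969) (cross=45.062)
ex = (C−B)/|BC| = (0.8853,0.4650); ey = (-0.4650,0.8853)
P = B + -3.19·ex + 2.25·ey = (-1.9008,0.8561)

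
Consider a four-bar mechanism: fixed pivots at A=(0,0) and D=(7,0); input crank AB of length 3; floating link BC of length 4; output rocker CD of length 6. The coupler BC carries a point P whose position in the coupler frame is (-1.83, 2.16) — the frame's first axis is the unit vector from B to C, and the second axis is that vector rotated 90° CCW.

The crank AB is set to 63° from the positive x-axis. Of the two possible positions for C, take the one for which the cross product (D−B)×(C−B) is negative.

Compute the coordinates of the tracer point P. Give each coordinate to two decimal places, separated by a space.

3.62 4.38

A=(0,0), D=(7.00,0)
B = A + 3.00·(cos63°, sin63°) = (1.3620, 2.6730)
|BD| = 6.2396
circle(B,4.00) ∩ circle(D,6.00): a=1.5171, h=3.7011
  candidates: C₊=(4.3184,5.3674) cross=23.093; C₋=(1.1473,-1.3212) cross=-23.093
  mode - wants cross < 0 → take C=(1.1473,-1.3212) (cross=-23.093)
ex = (C−B)/|BC| = (-0.0537,-0.9986); ey = (0.9986,-0.0537)
P = B + -1.83·ex + 2.16·ey = (3.6171,4.3844)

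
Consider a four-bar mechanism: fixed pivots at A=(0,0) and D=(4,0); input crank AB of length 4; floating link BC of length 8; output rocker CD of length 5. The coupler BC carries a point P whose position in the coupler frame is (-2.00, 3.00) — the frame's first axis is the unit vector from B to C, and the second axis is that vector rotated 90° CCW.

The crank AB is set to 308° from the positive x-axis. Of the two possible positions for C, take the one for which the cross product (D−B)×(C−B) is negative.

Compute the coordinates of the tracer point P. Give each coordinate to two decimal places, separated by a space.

-1.00 -2.15

A=(0,0), D=(4.00,0)
B = A + 4.00·(cos308°, sin308°) = (2.4626, -3.1520)
|BD| = 3.5070
circle(B,8.00) ∩ circle(D,5.00): a=7.3138, h=3.2416
  candidates: C₊=(2.7553,4.8426) cross=11.368; C₋=(8.5823,2.0006) cross=-11.368
  mode - wants cross < 0 → take C=(8.5823,2.0006) (cross=-11.368)
ex = (C−B)/|BC| = (0.7650,0.6441); ey = (-0.6441,0.7650)
P = B + -2.00·ex + 3.00·ey = (-0.9995,-2.1453)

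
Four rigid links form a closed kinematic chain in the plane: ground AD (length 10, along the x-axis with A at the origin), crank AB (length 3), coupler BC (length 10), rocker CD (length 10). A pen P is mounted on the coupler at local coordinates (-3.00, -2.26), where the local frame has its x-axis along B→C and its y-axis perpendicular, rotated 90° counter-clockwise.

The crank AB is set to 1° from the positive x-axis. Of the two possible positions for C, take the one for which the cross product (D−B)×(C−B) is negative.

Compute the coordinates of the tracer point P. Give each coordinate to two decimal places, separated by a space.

A=(0,0), D=(10.00,0)
B = A + 3.00·(cos1°, sin1°) = (2.9995, 0.0524)
|BD| = 7.0007
circle(B,10.00) ∩ circle(D,10.00): a=3.5003, h=9.3674
  candidates: C₊=(6.5698,9.3933) cross=65.578; C₋=(6.4297,-9.3409) cross=-65.578
  mode - wants cross < 0 → take C=(6.4297,-9.3409) (cross=-65.578)
ex = (C−B)/|BC| = (0.3430,-0.9393); ey = (0.9393,0.3430)
P = B + -3.00·ex + -2.26·ey = (-0.1524,2.0951)

-0.15 2.10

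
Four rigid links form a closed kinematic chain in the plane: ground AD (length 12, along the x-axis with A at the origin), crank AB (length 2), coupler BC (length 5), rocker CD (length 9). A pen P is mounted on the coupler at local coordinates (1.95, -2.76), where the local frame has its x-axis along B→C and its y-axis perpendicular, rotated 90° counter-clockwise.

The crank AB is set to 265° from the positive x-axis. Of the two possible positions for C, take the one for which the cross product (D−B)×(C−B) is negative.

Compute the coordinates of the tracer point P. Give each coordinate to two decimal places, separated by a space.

A=(0,0), D=(12.00,0)
B = A + 2.00·(cos265°, sin265°) = (-0.1743, -1.9924)
|BD| = 12.3363
circle(B,5.00) ∩ circle(D,9.00): a=3.8984, h=3.1309
  candidates: C₊=(3.1673,1.7270) cross=38.623; C₋=(4.1786,-4.4526) cross=-38.623
  mode - wants cross < 0 → take C=(4.1786,-4.4526) (cross=-38.623)
ex = (C−B)/|BC| = (0.8706,-0.4920); ey = (0.4920,0.8706)
P = B + 1.95·ex + -2.76·ey = (0.1653,-5.3546)

0.17 -5.35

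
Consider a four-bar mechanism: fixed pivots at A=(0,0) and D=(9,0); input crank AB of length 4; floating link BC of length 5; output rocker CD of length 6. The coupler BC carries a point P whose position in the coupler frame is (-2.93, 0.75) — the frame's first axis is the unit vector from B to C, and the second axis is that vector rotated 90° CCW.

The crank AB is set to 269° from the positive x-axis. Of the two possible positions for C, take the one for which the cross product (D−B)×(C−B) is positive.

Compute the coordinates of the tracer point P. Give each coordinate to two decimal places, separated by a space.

A=(0,0), D=(9.00,0)
B = A + 4.00·(cos269°, sin269°) = (-0.0698, -3.9994)
|BD| = 9.9124
circle(B,5.00) ∩ circle(D,6.00): a=4.4014, h=2.3723
  candidates: C₊=(3.0002,-0.0529) cross=23.516; C₋=(4.9146,-4.3942) cross=-23.516
  mode + wants cross > 0 → take C=(3.0002,-0.0529) (cross=23.516)
ex = (C−B)/|BC| = (0.6140,0.7893); ey = (-0.7893,0.6140)
P = B + -2.93·ex + 0.75·ey = (-2.4608,-5.8515)

-2.46 -5.85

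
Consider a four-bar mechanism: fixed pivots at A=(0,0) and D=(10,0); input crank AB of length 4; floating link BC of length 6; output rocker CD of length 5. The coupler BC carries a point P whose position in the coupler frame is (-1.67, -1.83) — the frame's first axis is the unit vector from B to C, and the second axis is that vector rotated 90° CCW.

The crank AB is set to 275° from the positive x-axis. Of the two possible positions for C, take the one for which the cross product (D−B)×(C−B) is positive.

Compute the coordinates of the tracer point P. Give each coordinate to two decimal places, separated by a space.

A=(0,0), D=(10.00,0)
B = A + 4.00·(cos275°, sin275°) = (0.3486, -3.9848)
|BD| = 10.4416
circle(B,6.00) ∩ circle(D,5.00): a=5.7476, h=1.7221
  candidates: C₊=(5.0040,-0.1996) cross=17.982; C₋=(6.3184,-3.3831) cross=-17.982
  mode + wants cross > 0 → take C=(5.0040,-0.1996) (cross=17.982)
ex = (C−B)/|BC| = (0.7759,0.6309); ey = (-0.6309,0.7759)
P = B + -1.67·ex + -1.83·ey = (0.2074,-6.4582)

0.21 -6.46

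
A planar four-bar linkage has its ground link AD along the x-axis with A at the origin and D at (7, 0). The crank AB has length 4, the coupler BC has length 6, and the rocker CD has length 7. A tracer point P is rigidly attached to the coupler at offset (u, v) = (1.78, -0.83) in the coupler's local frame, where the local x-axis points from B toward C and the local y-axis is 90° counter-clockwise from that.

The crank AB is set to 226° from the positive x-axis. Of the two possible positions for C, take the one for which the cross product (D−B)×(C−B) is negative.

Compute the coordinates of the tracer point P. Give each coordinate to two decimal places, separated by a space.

A=(0,0), D=(7.00,0)
B = A + 4.00·(cos226°, sin226°) = (-2.7786, -2.8774)
|BD| = 10.1932
circle(B,6.00) ∩ circle(D,7.00): a=4.4589, h=4.0147
  candidates: C₊=(0.3656,2.2328) cross=40.923; C₋=(2.6322,-5.4702) cross=-40.923
  mode - wants cross < 0 → take C=(2.6322,-5.4702) (cross=-40.923)
ex = (C−B)/|BC| = (0.9018,-0.4321); ey = (0.4321,0.9018)
P = B + 1.78·ex + -0.83·ey = (-1.5321,-4.3951)

-1.53 -4.40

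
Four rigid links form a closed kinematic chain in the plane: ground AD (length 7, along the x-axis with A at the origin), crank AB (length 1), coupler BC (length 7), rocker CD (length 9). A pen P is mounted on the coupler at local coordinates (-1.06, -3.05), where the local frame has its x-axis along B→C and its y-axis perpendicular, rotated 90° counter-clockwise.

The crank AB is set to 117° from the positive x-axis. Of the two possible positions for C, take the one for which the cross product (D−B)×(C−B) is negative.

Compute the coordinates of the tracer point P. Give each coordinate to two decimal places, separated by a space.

-3.61 1.59

A=(0,0), D=(7.00,0)
B = A + 1.00·(cos117°, sin117°) = (-0.4540, 0.8910)
|BD| = 7.5071
circle(B,7.00) ∩ circle(D,9.00): a=1.6222, h=6.8094
  candidates: C₊=(1.9649,7.4598) cross=51.119; C₋=(0.3485,-6.0628) cross=-51.119
  mode - wants cross < 0 → take C=(0.3485,-6.0628) (cross=-51.119)
ex = (C−B)/|BC| = (0.1146,-0.9934); ey = (0.9934,0.1146)
P = B + -1.06·ex + -3.05·ey = (-3.6054,1.5943)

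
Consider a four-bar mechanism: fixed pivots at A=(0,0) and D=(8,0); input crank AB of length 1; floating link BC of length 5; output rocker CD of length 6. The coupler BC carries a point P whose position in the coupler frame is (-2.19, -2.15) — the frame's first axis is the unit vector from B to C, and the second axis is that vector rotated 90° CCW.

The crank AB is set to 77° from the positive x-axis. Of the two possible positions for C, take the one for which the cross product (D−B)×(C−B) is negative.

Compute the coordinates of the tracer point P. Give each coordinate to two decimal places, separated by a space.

-2.77 1.65

A=(0,0), D=(8.00,0)
B = A + 1.00·(cos77°, sin77°) = (0.2250, 0.9744)
|BD| = 7.8359
circle(B,5.00) ∩ circle(D,6.00): a=3.2160, h=3.8285
  candidates: C₊=(3.8921,4.3732) cross=29.999; C₋=(2.9400,-3.2243) cross=-29.999
  mode - wants cross < 0 → take C=(2.9400,-3.2243) (cross=-29.999)
ex = (C−B)/|BC| = (0.5430,-0.8397); ey = (0.8397,0.5430)
P = B + -2.19·ex + -2.15·ey = (-2.7696,1.6459)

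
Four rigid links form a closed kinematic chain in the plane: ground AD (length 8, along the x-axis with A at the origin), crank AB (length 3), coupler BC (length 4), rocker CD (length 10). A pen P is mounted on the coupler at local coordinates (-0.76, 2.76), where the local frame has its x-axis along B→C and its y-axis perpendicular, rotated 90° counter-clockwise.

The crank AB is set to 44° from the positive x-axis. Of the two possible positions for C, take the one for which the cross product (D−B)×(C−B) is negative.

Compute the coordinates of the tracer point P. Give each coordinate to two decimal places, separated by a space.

A=(0,0), D=(8.00,0)
B = A + 3.00·(cos44°, sin44°) = (2.1580, 2.0840)
|BD| = 6.2026
circle(B,4.00) ∩ circle(D,10.00): a=-3.6701, h=1.5907
  candidates: C₊=(-0.7643,4.8153) cross=9.866; C₋=(-1.8332,1.8189) cross=-9.866
  mode - wants cross < 0 → take C=(-1.8332,1.8189) (cross=-9.866)
ex = (C−B)/|BC| = (-0.9978,-0.0663); ey = (0.0663,-0.9978)
P = B + -0.76·ex + 2.76·ey = (3.0992,-0.6196)

3.10 -0.62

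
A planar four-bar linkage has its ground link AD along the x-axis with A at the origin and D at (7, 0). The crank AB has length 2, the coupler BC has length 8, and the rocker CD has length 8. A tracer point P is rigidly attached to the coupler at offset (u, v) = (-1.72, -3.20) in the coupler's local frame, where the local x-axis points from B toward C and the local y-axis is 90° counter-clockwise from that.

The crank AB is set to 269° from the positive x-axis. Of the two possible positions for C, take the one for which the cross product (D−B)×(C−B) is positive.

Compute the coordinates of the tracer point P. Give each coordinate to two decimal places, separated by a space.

A=(0,0), D=(7.00,0)
B = A + 2.00·(cos269°, sin269°) = (-0.0349, -1.9997)
|BD| = 7.3136
circle(B,8.00) ∩ circle(D,8.00): a=3.6568, h=7.1153
  candidates: C₊=(1.5371,5.8443) cross=52.039; C₋=(5.4280,-7.8440) cross=-52.039
  mode + wants cross > 0 → take C=(1.5371,5.8443) (cross=52.039)
ex = (C−B)/|BC| = (0.1965,0.9805); ey = (-0.9805,0.1965)
P = B + -1.72·ex + -3.20·ey = (2.7647,-4.3150)

2.76 -4.31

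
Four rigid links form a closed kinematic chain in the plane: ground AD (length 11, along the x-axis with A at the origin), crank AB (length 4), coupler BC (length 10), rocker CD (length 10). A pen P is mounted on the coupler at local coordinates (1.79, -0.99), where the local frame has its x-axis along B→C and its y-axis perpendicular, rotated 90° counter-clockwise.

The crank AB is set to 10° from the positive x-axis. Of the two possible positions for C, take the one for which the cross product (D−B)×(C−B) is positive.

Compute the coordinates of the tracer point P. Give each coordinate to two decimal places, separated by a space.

5.62 1.86

A=(0,0), D=(11.00,0)
B = A + 4.00·(cos10°, sin10°) = (3.9392, 0.6946)
|BD| = 7.0949
circle(B,10.00) ∩ circle(D,10.00): a=3.5474, h=9.3496
  candidates: C₊=(8.3850,9.6520) cross=66.334; C₋=(6.5543,-8.9574) cross=-66.334
  mode + wants cross > 0 → take C=(8.3850,9.6520) (cross=66.334)
ex = (C−B)/|BC| = (0.4446,0.8957); ey = (-0.8957,0.4446)
P = B + 1.79·ex + -0.99·ey = (5.6218,1.8578)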